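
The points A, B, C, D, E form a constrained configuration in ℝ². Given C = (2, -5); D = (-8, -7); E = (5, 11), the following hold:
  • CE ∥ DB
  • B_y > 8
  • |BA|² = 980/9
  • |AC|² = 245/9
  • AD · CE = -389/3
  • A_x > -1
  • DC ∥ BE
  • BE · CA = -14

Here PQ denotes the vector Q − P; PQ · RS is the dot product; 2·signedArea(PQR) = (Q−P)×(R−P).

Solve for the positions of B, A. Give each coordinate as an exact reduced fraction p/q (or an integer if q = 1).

A = (-1/3, -1/3)
B = (-5, 9)

1. B_x = -5  [DC ∥ BE ∩ CE ∥ DB]
2. B_y = 9  [DC ∥ BE ∩ CE ∥ DB]
   → B = (-5, 9)
3. A_x = -1/3  [AD · CE = -389/3 ∩ BE · CA = -14]
4. A_y = -1/3  [AD · CE = -389/3 ∩ BE · CA = -14]
   → A = (-1/3, -1/3)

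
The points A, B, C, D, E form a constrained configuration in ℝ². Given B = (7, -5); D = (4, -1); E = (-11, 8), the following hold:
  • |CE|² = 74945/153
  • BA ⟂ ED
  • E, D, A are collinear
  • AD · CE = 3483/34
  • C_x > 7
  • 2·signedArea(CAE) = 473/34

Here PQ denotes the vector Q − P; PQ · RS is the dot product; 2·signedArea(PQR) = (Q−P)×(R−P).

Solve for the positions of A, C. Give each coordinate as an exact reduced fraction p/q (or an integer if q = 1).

1. A_x = 271/34  [E, D, A are collinear ∩ BA ⟂ ED]
2. A_y = -115/34  [E, D, A are collinear ∩ BA ⟂ ED]
   → A = (271/34, -115/34)
3. C_x = 130/17  [2·signedArea(CAE) = 473/34 ∩ AD · CE = 3483/34]
4. C_y = -200/51  [2·signedArea(CAE) = 473/34 ∩ AD · CE = 3483/34]
   → C = (130/17, -200/51)

A = (271/34, -115/34)
C = (130/17, -200/51)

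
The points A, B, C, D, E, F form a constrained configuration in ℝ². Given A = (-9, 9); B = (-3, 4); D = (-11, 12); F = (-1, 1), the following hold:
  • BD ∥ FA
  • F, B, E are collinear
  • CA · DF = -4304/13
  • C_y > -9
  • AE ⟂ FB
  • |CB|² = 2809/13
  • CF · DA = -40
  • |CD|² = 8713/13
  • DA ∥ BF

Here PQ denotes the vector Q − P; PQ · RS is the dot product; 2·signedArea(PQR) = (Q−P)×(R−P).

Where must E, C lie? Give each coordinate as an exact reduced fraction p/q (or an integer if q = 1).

C = (67/13, -107/13)
E = (-93/13, 133/13)

1. E_x = -93/13  [F, B, E are collinear ∩ AE ⟂ FB]
2. E_y = 133/13  [F, B, E are collinear ∩ AE ⟂ FB]
   → E = (-93/13, 133/13)
3. C_x = 67/13  [CF · DA = -40 ∩ CA · DF = -4304/13]
4. C_y = -107/13  [CF · DA = -40 ∩ CA · DF = -4304/13]
   → C = (67/13, -107/13)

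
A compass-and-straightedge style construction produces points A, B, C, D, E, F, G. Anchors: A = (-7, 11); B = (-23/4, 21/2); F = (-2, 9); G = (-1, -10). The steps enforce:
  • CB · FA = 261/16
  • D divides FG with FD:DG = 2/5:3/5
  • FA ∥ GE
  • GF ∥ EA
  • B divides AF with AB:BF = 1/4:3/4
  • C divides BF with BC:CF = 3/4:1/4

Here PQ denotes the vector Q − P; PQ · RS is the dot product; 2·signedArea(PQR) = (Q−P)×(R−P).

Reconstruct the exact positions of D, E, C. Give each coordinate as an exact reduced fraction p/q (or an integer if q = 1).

C = (-47/16, 75/8)
D = (-8/5, 7/5)
E = (-6, -8)

1. D_x = -8/5  [D divides FG with FD:DG = 2/5:3/5]
2. D_y = 7/5  [D divides FG with FD:DG = 2/5:3/5]
   → D = (-8/5, 7/5)
3. E_x = -6  [GF ∥ EA ∩ FA ∥ GE]
4. E_y = -8  [GF ∥ EA ∩ FA ∥ GE]
   → E = (-6, -8)
5. C_x = -47/16  [C divides BF with BC:CF = 3/4:1/4]
6. C_y = 75/8  [C divides BF with BC:CF = 3/4:1/4]
   → C = (-47/16, 75/8)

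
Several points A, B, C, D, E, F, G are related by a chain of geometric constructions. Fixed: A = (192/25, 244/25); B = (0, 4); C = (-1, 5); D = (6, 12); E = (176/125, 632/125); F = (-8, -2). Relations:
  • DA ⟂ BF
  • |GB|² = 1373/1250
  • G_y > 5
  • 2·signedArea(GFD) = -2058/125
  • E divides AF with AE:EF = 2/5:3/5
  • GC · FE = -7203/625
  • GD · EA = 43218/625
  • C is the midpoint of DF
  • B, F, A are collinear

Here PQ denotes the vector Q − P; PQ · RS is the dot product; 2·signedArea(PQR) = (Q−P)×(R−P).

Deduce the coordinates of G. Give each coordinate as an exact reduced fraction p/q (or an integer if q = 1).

1. G_x = 51/250  [2·signedArea(GFD) = -2058/125 ∩ GC · FE = -7203/625]
2. G_y = 1257/250  [2·signedArea(GFD) = -2058/125 ∩ GC · FE = -7203/625]
   → G = (51/250, 1257/250)

G = (51/250, 1257/250)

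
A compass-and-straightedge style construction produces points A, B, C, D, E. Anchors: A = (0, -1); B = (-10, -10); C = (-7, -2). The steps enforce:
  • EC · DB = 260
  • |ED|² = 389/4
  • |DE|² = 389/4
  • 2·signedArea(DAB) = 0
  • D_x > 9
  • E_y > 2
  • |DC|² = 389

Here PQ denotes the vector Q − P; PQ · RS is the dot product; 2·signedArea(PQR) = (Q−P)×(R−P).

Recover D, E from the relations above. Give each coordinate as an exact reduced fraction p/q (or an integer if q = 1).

D = (10, 8)
E = (3/2, 3)

1. D_x = 10  [line 9·x + -10·y + -10 = 0 ∩ |DC|² = 389]
2. D_y = 8  [line 9·x + -10·y + -10 = 0 ∩ |DC|² = 389]
   → D = (10, 8)
3. E_x = 3/2  [line 20·x + 18·y + -84 = 0 ∩ |ED|² = 389/4]
4. E_y = 3  [line 20·x + 18·y + -84 = 0 ∩ |ED|² = 389/4]
   → E = (3/2, 3)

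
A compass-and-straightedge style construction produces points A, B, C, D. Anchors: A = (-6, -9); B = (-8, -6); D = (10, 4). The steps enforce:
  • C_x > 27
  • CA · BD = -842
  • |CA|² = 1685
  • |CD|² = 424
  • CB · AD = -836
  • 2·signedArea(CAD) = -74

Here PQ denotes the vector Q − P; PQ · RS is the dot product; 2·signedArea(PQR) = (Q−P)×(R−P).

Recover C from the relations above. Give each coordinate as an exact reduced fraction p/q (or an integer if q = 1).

1. C_x = 28  [CB · AD = -836 ∩ CA · BD = -842]
2. C_y = 14  [CB · AD = -836 ∩ CA · BD = -842]
   → C = (28, 14)

C = (28, 14)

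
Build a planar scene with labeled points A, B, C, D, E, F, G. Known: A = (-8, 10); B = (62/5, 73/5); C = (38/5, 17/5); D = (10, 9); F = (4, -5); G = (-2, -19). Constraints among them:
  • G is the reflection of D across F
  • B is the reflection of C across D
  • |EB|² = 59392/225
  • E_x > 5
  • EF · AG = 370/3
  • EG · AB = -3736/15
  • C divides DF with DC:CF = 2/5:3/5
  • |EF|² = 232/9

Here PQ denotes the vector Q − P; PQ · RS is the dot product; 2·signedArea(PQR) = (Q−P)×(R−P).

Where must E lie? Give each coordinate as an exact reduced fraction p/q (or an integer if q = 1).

1. E_x = 6  [EG · AB = -3736/15 ∩ EF · AG = 370/3]
2. E_y = -1/3  [EG · AB = -3736/15 ∩ EF · AG = 370/3]
   → E = (6, -1/3)

E = (6, -1/3)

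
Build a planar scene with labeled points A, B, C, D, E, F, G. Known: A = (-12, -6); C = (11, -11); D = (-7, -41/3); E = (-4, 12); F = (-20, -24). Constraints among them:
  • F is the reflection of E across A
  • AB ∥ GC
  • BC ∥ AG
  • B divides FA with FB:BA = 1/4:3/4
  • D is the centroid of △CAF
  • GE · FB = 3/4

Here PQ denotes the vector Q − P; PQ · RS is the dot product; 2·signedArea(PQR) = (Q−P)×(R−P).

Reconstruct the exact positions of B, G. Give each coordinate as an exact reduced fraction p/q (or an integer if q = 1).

B = (-18, -39/2)
G = (17, 5/2)

1. B_x = -18  [B divides FA with FB:BA = 1/4:3/4]
2. B_y = -39/2  [B divides FA with FB:BA = 1/4:3/4]
   → B = (-18, -39/2)
3. G_x = 17  [AB ∥ GC ∩ BC ∥ AG]
4. G_y = 5/2  [AB ∥ GC ∩ BC ∥ AG]
   → G = (17, 5/2)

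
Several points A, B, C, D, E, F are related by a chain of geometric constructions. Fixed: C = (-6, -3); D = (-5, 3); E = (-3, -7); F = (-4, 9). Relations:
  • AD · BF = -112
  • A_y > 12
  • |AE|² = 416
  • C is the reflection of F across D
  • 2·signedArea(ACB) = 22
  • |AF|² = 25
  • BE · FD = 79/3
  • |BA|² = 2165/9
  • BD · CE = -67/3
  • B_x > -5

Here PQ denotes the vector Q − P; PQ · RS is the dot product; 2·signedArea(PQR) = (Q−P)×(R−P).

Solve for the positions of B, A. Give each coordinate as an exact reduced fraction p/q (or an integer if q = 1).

1. B_x = -14/3  [BD · CE = -67/3 ∩ BE · FD = 79/3]
2. B_y = -7/3  [BD · CE = -67/3 ∩ BE · FD = 79/3]
   → B = (-14/3, -7/3)
3. A_x = -7  [2·signedArea(ACB) = 22 ∩ AD · BF = -112]
4. A_y = 13  [2·signedArea(ACB) = 22 ∩ AD · BF = -112]
   → A = (-7, 13)

A = (-7, 13)
B = (-14/3, -7/3)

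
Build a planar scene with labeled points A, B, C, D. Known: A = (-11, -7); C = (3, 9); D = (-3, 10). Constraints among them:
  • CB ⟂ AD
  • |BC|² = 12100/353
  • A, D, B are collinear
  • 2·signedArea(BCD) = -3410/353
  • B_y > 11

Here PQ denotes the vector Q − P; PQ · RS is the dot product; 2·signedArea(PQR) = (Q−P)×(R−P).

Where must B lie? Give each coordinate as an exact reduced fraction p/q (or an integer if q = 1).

B = (-811/353, 4057/353)

1. B_x = -811/353  [A, D, B are collinear ∩ CB ⟂ AD]
2. B_y = 4057/353  [A, D, B are collinear ∩ CB ⟂ AD]
   → B = (-811/353, 4057/353)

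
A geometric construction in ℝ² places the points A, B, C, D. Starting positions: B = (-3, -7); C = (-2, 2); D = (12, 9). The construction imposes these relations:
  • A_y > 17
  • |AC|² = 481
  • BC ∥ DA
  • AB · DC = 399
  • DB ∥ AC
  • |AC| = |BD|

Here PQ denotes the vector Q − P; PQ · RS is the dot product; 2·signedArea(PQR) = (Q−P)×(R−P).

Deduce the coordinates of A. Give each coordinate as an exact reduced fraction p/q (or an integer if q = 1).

1. A_x = 13  [DB ∥ AC ∩ BC ∥ DA]
2. A_y = 18  [DB ∥ AC ∩ BC ∥ DA]
   → A = (13, 18)

A = (13, 18)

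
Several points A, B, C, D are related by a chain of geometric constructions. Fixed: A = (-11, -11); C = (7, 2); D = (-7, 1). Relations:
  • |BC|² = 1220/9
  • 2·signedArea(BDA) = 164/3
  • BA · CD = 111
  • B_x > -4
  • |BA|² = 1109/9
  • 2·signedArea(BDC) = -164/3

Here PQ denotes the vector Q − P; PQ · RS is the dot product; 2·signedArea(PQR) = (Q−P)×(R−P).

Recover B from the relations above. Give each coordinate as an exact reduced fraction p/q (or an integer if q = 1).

1. B_x = -11/3  [2·signedArea(BDC) = -164/3 ∩ 2·signedArea(BDA) = 164/3]
2. B_y = -8/3  [2·signedArea(BDC) = -164/3 ∩ 2·signedArea(BDA) = 164/3]
   → B = (-11/3, -8/3)

B = (-11/3, -8/3)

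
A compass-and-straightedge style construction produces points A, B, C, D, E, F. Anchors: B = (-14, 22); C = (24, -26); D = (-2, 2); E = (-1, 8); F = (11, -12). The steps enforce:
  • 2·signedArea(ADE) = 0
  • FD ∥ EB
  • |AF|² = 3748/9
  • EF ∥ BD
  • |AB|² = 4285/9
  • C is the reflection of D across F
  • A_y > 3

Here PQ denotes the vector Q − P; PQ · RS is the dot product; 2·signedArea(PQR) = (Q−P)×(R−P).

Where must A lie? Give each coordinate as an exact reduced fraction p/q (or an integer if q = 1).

A = (-5/3, 4)

1. A_x = -5/3  [line -6·x + 1·y + -14 = 0 ∩ |AF|² = 3748/9]
2. A_y = 4  [line -6·x + 1·y + -14 = 0 ∩ |AF|² = 3748/9]
   → A = (-5/3, 4)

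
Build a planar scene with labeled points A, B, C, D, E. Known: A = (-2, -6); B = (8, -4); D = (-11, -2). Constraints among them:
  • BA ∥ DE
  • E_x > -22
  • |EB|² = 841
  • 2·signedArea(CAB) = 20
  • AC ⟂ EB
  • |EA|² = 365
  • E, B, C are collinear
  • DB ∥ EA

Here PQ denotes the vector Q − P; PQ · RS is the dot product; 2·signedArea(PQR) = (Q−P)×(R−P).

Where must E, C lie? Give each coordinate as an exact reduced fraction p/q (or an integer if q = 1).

1. E_x = -21  [DB ∥ EA ∩ BA ∥ DE]
2. E_y = -4  [DB ∥ EA ∩ BA ∥ DE]
   → E = (-21, -4)
3. C_x = -2  [E, B, C are collinear ∩ AC ⟂ EB]
4. C_y = -4  [E, B, C are collinear ∩ AC ⟂ EB]
   → C = (-2, -4)

C = (-2, -4)
E = (-21, -4)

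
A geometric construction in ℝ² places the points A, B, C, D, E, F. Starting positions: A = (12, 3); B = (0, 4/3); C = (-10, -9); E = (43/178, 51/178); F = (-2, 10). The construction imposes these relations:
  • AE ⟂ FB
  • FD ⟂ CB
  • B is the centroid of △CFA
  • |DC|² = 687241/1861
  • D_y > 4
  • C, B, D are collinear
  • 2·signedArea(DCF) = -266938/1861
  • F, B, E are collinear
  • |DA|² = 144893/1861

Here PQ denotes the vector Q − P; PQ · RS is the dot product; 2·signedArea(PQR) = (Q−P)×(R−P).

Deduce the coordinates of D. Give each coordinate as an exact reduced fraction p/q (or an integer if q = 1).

D = (6260/1861, 8950/1861)

1. D_x = 6260/1861  [C, B, D are collinear ∩ FD ⟂ CB]
2. D_y = 8950/1861  [C, B, D are collinear ∩ FD ⟂ CB]
   → D = (6260/1861, 8950/1861)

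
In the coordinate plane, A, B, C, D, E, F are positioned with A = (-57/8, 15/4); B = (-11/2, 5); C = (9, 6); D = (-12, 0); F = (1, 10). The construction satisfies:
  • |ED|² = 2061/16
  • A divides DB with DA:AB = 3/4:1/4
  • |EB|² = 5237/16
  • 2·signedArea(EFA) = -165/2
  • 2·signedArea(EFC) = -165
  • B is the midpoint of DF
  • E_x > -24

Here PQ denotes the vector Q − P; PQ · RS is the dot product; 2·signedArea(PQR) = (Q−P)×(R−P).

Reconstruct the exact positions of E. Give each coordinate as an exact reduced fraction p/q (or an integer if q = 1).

E = (-93/4, 3/2)

1. E_x = -93/4  [2·signedArea(EFA) = -165/2 ∩ 2·signedArea(EFC) = -165]
2. E_y = 3/2  [2·signedArea(EFA) = -165/2 ∩ 2·signedArea(EFC) = -165]
   → E = (-93/4, 3/2)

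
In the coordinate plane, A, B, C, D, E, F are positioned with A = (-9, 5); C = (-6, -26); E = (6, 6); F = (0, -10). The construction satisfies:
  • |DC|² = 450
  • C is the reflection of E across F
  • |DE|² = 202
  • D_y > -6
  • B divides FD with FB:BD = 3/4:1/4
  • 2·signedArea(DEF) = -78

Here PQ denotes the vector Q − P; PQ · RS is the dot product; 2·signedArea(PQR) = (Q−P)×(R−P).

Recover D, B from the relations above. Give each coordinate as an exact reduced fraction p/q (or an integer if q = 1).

B = (-9/4, -25/4)
D = (-3, -5)

1. D_x = -3  [line 16·x + -6·y + 18 = 0 ∩ |DC|² = 450]
2. D_y = -5  [line 16·x + -6·y + 18 = 0 ∩ |DC|² = 450]
   → D = (-3, -5)
3. B_x = -9/4  [B divides FD with FB:BD = 3/4:1/4]
4. B_y = -25/4  [B divides FD with FB:BD = 3/4:1/4]
   → B = (-9/4, -25/4)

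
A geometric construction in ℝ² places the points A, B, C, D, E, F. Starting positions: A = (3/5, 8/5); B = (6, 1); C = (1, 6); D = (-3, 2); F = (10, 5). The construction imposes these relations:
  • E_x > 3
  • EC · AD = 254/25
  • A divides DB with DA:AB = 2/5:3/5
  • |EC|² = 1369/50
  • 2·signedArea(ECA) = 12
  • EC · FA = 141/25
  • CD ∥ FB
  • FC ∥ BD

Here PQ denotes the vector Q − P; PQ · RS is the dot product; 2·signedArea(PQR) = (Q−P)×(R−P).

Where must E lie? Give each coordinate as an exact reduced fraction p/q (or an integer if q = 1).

1. E_x = 33/10  [2·signedArea(ECA) = 12 ∩ EC · FA = 141/25]
2. E_y = 13/10  [2·signedArea(ECA) = 12 ∩ EC · FA = 141/25]
   → E = (33/10, 13/10)

E = (33/10, 13/10)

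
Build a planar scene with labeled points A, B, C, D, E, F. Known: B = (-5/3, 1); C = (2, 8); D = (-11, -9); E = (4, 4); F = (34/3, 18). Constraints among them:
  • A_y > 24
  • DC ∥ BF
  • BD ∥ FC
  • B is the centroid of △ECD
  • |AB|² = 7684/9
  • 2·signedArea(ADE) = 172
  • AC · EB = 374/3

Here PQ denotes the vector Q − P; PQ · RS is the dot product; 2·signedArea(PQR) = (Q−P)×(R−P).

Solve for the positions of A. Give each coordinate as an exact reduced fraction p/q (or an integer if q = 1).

1. A_x = 15  [2·signedArea(ADE) = 172 ∩ AC · EB = 374/3]
2. A_y = 25  [2·signedArea(ADE) = 172 ∩ AC · EB = 374/3]
   → A = (15, 25)

A = (15, 25)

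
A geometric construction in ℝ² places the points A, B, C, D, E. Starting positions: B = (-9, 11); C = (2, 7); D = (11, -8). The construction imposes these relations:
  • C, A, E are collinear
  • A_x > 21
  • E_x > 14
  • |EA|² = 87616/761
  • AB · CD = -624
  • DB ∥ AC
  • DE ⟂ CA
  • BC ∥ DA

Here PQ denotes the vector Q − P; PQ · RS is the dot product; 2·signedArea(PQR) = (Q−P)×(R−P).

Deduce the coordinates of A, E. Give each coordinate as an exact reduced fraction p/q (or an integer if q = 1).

A = (22, -12)
E = (10822/761, -3508/761)

1. A_x = 22  [DB ∥ AC ∩ BC ∥ DA]
2. A_y = -12  [DB ∥ AC ∩ BC ∥ DA]
   → A = (22, -12)
3. E_x = 10822/761  [C, A, E are collinear ∩ DE ⟂ CA]
4. E_y = -3508/761  [C, A, E are collinear ∩ DE ⟂ CA]
   → E = (10822/761, -3508/761)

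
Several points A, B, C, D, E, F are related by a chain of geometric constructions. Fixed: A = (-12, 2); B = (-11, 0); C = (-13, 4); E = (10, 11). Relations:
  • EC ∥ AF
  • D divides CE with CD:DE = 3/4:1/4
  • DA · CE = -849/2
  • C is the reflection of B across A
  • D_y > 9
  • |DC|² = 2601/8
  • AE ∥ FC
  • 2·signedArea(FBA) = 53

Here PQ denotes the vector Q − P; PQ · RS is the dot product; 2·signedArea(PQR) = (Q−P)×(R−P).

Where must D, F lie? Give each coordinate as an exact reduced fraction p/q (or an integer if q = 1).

D = (17/4, 37/4)
F = (-35, -5)

1. D_x = 17/4  [D divides CE with CD:DE = 3/4:1/4]
2. D_y = 37/4  [D divides CE with CD:DE = 3/4:1/4]
   → D = (17/4, 37/4)
3. F_x = -35  [AE ∥ FC ∩ EC ∥ AF]
4. F_y = -5  [AE ∥ FC ∩ EC ∥ AF]
   → F = (-35, -5)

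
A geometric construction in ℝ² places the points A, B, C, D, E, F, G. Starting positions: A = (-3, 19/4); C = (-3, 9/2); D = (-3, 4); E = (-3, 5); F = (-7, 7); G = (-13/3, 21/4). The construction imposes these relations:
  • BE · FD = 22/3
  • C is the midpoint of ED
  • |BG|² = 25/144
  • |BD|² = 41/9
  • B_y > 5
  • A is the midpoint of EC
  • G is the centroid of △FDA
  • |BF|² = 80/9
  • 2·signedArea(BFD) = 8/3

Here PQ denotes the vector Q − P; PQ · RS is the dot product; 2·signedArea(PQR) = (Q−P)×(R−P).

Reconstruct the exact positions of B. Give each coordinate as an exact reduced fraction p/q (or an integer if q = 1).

B = (-13/3, 17/3)

1. B_x = -13/3  [BE · FD = 22/3 ∩ 2·signedArea(BFD) = 8/3]
2. B_y = 17/3  [BE · FD = 22/3 ∩ 2·signedArea(BFD) = 8/3]
   → B = (-13/3, 17/3)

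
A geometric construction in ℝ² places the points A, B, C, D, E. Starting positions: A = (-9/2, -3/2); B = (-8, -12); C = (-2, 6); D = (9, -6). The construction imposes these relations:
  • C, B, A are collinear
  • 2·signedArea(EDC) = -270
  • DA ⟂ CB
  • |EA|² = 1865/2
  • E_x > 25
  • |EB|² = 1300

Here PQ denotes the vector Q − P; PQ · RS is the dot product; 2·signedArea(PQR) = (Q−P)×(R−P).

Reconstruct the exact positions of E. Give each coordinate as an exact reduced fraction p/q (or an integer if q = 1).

1. E_x = 26  [line -12·x + -11·y + 312 = 0 ∩ |EB|² = 1300]
2. E_y = 0  [line -12·x + -11·y + 312 = 0 ∩ |EB|² = 1300]
   → E = (26, 0)

E = (26, 0)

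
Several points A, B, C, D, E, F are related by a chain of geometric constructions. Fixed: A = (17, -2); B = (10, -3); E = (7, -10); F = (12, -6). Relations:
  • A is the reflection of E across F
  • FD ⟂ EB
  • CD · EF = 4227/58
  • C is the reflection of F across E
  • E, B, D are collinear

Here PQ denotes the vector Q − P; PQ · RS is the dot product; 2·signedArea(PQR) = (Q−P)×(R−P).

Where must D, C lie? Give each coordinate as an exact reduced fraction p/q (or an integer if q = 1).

1. D_x = 535/58  [E, B, D are collinear ∩ FD ⟂ EB]
2. D_y = -279/58  [E, B, D are collinear ∩ FD ⟂ EB]
   → D = (535/58, -279/58)
3. C_x = 2  [C is the reflection of F across E]
4. C_y = -14  [C is the reflection of F across E]
   → C = (2, -14)

C = (2, -14)
D = (535/58, -279/58)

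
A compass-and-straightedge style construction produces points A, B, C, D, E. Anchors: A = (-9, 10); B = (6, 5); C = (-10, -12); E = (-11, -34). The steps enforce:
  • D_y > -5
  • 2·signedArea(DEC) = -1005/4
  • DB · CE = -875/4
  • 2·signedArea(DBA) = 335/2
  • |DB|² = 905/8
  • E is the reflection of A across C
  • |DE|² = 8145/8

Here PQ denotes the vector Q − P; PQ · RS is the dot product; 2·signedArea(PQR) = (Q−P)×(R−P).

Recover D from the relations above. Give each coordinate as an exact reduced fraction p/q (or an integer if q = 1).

1. D_x = 7/4  [2·signedArea(DEC) = -1005/4 ∩ 2·signedArea(DBA) = 335/2]
2. D_y = -19/4  [2·signedArea(DEC) = -1005/4 ∩ 2·signedArea(DBA) = 335/2]
   → D = (7/4, -19/4)

D = (7/4, -19/4)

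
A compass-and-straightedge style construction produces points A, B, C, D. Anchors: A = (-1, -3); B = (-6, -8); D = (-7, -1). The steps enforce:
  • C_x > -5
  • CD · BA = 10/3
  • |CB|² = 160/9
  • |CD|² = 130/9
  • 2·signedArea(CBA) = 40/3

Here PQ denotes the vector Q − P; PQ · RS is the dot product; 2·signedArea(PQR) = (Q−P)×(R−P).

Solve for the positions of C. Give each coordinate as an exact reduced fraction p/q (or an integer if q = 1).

1. C_x = -14/3  [2·signedArea(CBA) = 40/3 ∩ CD · BA = 10/3]
2. C_y = -4  [2·signedArea(CBA) = 40/3 ∩ CD · BA = 10/3]
   → C = (-14/3, -4)

C = (-14/3, -4)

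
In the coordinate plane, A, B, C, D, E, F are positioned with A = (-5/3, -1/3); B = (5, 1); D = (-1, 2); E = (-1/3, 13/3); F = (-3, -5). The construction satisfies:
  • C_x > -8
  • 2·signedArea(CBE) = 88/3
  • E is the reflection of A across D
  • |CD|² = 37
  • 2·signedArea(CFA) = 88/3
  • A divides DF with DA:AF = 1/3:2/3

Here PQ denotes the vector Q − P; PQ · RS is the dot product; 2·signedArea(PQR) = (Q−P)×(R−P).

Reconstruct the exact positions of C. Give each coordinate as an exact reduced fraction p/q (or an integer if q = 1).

C = (-7, 3)

1. C_x = -7  [2·signedArea(CBE) = 88/3 ∩ 2·signedArea(CFA) = 88/3]
2. C_y = 3  [2·signedArea(CBE) = 88/3 ∩ 2·signedArea(CFA) = 88/3]
   → C = (-7, 3)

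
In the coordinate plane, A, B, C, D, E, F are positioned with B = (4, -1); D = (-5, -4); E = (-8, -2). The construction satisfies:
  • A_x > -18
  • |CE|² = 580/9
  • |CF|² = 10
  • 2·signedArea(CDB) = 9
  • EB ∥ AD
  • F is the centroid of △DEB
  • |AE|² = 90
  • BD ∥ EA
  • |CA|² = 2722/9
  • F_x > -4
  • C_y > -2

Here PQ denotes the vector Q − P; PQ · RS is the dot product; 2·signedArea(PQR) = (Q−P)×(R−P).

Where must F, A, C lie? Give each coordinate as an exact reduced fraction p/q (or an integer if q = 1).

1. F_x = -3  [F is the centroid of △DEB]
2. F_y = -7/3  [F is the centroid of △DEB]
   → F = (-3, -7/3)
3. A_x = -17  [EB ∥ AD ∩ BD ∥ EA]
4. A_y = -5  [EB ∥ AD ∩ BD ∥ EA]
   → A = (-17, -5)
5. C_x = 0  [line -3·x + 9·y + 12 = 0 ∩ |CA|² = 2722/9]
6. C_y = -4/3  [line -3·x + 9·y + 12 = 0 ∩ |CA|² = 2722/9]
   → C = (0, -4/3)

A = (-17, -5)
C = (0, -4/3)
F = (-3, -7/3)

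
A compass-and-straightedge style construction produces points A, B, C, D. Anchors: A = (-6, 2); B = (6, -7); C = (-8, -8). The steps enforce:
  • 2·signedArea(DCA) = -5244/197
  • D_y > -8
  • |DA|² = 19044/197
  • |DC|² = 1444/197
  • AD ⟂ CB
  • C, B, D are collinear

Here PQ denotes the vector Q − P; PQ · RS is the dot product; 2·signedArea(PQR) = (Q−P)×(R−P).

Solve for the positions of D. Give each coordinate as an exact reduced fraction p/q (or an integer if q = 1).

D = (-1044/197, -1538/197)

1. D_x = -1044/197  [C, B, D are collinear ∩ AD ⟂ CB]
2. D_y = -1538/197  [C, B, D are collinear ∩ AD ⟂ CB]
   → D = (-1044/197, -1538/197)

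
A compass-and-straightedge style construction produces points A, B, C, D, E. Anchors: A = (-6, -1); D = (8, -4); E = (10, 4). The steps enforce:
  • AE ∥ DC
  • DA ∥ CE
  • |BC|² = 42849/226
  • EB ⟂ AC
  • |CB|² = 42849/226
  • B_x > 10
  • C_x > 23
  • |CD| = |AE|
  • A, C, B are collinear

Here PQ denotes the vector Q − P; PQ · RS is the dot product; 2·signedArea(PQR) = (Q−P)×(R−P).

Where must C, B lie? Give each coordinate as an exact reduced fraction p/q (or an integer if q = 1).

B = (2319/226, 19/226)
C = (24, 1)

1. C_x = 24  [DA ∥ CE ∩ AE ∥ DC]
2. C_y = 1  [DA ∥ CE ∩ AE ∥ DC]
   → C = (24, 1)
3. B_x = 2319/226  [A, C, B are collinear ∩ EB ⟂ AC]
4. B_y = 19/226  [A, C, B are collinear ∩ EB ⟂ AC]
   → B = (2319/226, 19/226)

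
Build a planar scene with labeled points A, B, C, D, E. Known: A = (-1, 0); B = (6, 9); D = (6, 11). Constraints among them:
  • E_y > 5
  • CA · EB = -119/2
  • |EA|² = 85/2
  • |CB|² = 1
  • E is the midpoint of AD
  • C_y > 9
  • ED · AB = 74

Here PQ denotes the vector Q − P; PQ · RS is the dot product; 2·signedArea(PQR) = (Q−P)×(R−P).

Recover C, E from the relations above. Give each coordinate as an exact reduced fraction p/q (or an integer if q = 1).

C = (6, 10)
E = (5/2, 11/2)

1. E_x = 5/2  [E is the midpoint of AD]
2. E_y = 11/2  [E is the midpoint of AD]
   → E = (5/2, 11/2)
3. C_x = 6  [line -7/2·x + -7/2·y + 56 = 0 ∩ |CB|² = 1]
4. C_y = 10  [line -7/2·x + -7/2·y + 56 = 0 ∩ |CB|² = 1]
   → C = (6, 10)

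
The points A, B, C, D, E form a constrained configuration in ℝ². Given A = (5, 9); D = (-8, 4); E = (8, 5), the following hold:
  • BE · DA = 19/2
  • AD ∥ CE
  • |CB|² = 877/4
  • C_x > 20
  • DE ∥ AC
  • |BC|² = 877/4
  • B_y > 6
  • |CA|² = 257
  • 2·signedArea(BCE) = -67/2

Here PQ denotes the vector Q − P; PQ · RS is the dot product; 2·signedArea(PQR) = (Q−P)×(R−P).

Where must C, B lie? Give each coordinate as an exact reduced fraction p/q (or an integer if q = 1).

1. C_x = 21  [AD ∥ CE ∩ DE ∥ AC]
2. C_y = 10  [AD ∥ CE ∩ DE ∥ AC]
   → C = (21, 10)
3. B_x = 13/2  [BE · DA = 19/2 ∩ 2·signedArea(BCE) = -67/2]
4. B_y = 7  [BE · DA = 19/2 ∩ 2·signedArea(BCE) = -67/2]
   → B = (13/2, 7)

B = (13/2, 7)
C = (21, 10)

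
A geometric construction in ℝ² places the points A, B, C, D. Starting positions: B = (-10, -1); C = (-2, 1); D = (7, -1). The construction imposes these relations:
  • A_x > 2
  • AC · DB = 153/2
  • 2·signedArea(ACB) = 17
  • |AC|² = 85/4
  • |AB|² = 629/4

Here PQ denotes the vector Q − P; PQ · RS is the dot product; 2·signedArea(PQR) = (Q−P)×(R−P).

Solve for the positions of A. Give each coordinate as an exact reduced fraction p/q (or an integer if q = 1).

A = (5/2, 0)

1. A_x = 5/2  [2·signedArea(ACB) = 17 ∩ AC · DB = 153/2]
2. A_y = 0  [2·signedArea(ACB) = 17 ∩ AC · DB = 153/2]
   → A = (5/2, 0)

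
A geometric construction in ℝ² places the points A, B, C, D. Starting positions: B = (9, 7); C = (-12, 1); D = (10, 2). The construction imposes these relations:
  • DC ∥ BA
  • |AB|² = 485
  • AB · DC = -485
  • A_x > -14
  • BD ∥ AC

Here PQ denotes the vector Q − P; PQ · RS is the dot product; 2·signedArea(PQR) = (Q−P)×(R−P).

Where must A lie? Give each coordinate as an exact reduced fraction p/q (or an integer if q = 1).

A = (-13, 6)

1. A_x = -13  [BD ∥ AC ∩ DC ∥ BA]
2. A_y = 6  [BD ∥ AC ∩ DC ∥ BA]
   → A = (-13, 6)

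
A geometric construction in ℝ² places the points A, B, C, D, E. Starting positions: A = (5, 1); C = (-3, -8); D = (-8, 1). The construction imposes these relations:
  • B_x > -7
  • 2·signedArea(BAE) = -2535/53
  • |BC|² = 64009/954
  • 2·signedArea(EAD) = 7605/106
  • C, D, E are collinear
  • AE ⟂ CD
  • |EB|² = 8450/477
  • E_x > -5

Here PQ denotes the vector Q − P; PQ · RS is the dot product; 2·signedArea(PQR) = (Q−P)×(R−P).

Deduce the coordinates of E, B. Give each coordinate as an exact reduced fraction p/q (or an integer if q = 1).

B = (-2219/318, -89/106)
E = (-523/106, -479/106)

1. E_x = -523/106  [C, D, E are collinear ∩ AE ⟂ CD]
2. E_y = -479/106  [C, D, E are collinear ∩ AE ⟂ CD]
   → E = (-523/106, -479/106)
3. B_x = -2219/318  [line 585/106·x + -1053/106·y + 1599/53 = 0 ∩ |BC|² = 64009/954]
4. B_y = -89/106  [line 585/106·x + -1053/106·y + 1599/53 = 0 ∩ |BC|² = 64009/954]
   → B = (-2219/318, -89/106)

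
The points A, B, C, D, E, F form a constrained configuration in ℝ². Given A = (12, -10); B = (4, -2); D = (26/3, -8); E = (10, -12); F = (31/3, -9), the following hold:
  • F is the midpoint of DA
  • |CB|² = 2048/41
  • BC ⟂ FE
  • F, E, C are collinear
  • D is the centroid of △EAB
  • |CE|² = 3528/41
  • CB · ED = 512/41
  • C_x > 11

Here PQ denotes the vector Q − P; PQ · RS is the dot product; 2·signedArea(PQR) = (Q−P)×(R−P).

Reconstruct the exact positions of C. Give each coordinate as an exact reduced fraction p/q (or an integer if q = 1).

1. C_x = 452/41  [F, E, C are collinear ∩ BC ⟂ FE]
2. C_y = -114/41  [F, E, C are collinear ∩ BC ⟂ FE]
   → C = (452/41, -114/41)

C = (452/41, -114/41)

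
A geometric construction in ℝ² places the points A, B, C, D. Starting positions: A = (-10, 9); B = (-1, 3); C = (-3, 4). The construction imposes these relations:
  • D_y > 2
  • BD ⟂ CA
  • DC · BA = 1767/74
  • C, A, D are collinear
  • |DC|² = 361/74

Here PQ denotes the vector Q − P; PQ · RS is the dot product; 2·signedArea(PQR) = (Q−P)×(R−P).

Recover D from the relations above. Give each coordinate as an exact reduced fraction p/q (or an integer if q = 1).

1. D_x = -89/74  [C, A, D are collinear ∩ BD ⟂ CA]
2. D_y = 201/74  [C, A, D are collinear ∩ BD ⟂ CA]
   → D = (-89/74, 201/74)

D = (-89/74, 201/74)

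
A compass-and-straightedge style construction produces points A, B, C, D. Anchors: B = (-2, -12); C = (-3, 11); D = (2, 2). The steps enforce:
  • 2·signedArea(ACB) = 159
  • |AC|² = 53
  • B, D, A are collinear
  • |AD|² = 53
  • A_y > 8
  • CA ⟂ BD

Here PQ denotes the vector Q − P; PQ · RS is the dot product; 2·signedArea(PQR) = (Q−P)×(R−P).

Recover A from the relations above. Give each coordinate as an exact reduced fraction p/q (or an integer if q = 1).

1. A_x = 4  [B, D, A are collinear ∩ CA ⟂ BD]
2. A_y = 9  [B, D, A are collinear ∩ CA ⟂ BD]
   → A = (4, 9)

A = (4, 9)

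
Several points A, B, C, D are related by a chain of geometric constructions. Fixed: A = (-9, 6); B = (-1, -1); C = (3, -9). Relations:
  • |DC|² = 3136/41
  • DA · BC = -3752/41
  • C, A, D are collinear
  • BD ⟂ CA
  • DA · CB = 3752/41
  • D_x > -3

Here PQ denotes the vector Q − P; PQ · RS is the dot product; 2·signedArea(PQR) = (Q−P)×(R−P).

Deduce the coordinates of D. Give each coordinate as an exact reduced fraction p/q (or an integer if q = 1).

D = (-101/41, -89/41)

1. D_x = -101/41  [C, A, D are collinear ∩ BD ⟂ CA]
2. D_y = -89/41  [C, A, D are collinear ∩ BD ⟂ CA]
   → D = (-101/41, -89/41)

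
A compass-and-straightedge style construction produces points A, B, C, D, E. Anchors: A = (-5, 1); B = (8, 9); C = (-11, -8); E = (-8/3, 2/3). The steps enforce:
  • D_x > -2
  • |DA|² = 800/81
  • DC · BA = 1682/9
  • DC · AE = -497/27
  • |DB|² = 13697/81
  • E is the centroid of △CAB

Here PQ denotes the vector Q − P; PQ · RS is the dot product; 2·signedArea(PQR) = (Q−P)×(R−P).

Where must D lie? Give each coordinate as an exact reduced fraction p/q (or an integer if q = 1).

1. D_x = -17/9  [DC · AE = -497/27 ∩ DC · BA = 1682/9]
2. D_y = 5/9  [DC · AE = -497/27 ∩ DC · BA = 1682/9]
   → D = (-17/9, 5/9)

D = (-17/9, 5/9)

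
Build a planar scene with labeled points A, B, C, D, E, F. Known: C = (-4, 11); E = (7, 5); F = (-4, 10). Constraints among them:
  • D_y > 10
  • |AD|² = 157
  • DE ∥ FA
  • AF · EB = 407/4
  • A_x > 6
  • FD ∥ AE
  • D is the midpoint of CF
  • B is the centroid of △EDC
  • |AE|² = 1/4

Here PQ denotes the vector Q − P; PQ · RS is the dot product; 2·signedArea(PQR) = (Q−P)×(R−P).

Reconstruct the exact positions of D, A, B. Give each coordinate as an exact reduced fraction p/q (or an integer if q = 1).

A = (7, 9/2)
B = (-1/3, 53/6)
D = (-4, 21/2)

1. D_x = -4  [D is the midpoint of CF]
2. D_y = 21/2  [D is the midpoint of CF]
   → D = (-4, 21/2)
3. A_x = 7  [FD ∥ AE ∩ DE ∥ FA]
4. A_y = 9/2  [FD ∥ AE ∩ DE ∥ FA]
   → A = (7, 9/2)
5. B_x = -1/3  [B is the centroid of △EDC]
6. B_y = 53/6  [B is the centroid of △EDC]
   → B = (-1/3, 53/6)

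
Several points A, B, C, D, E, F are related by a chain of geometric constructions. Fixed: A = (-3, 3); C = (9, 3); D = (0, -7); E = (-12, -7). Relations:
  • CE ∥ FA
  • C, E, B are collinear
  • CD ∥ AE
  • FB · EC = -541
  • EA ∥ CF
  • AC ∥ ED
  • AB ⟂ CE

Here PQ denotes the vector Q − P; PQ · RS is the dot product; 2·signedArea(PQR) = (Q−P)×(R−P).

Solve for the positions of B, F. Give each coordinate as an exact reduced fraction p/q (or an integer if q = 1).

B = (-423/541, -897/541)
F = (18, 13)

1. B_x = -423/541  [C, E, B are collinear ∩ AB ⟂ CE]
2. B_y = -897/541  [C, E, B are collinear ∩ AB ⟂ CE]
   → B = (-423/541, -897/541)
3. F_x = 18  [CE ∥ FA ∩ EA ∥ CF]
4. F_y = 13  [CE ∥ FA ∩ EA ∥ CF]
   → F = (18, 13)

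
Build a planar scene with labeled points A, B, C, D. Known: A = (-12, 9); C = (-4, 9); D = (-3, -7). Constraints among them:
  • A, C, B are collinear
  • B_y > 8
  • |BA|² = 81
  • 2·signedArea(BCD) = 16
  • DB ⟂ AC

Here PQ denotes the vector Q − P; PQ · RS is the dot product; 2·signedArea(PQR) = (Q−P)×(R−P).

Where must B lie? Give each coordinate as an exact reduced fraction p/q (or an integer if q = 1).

B = (-3, 9)

1. B_x = -3  [A, C, B are collinear ∩ DB ⟂ AC]
2. B_y = 9  [A, C, B are collinear ∩ DB ⟂ AC]
   → B = (-3, 9)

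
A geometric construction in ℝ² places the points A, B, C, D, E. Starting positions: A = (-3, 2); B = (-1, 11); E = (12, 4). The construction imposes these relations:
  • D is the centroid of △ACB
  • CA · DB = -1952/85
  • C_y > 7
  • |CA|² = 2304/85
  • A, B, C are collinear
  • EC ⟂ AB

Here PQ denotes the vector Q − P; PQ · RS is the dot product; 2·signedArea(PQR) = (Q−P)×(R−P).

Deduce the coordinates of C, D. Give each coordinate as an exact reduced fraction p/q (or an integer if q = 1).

C = (-159/85, 602/85)
D = (-499/255, 569/85)

1. C_x = -159/85  [A, B, C are collinear ∩ EC ⟂ AB]
2. C_y = 602/85  [A, B, C are collinear ∩ EC ⟂ AB]
   → C = (-159/85, 602/85)
3. D_x = -499/255  [D is the centroid of △ACB]
4. D_y = 569/85  [D is the centroid of △ACB]
   → D = (-499/255, 569/85)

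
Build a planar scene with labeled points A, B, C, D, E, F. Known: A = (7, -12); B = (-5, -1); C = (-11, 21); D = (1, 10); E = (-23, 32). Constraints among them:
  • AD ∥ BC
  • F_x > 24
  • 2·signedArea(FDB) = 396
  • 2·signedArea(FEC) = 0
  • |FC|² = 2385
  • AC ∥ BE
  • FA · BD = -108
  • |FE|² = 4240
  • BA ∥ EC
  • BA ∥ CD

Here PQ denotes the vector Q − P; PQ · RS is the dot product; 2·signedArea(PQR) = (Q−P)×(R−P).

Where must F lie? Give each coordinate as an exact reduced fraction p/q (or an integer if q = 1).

F = (25, -12)

1. F_x = 25  [2·signedArea(FEC) = 0 ∩ 2·signedArea(FDB) = 396]
2. F_y = -12  [2·signedArea(FEC) = 0 ∩ 2·signedArea(FDB) = 396]
   → F = (25, -12)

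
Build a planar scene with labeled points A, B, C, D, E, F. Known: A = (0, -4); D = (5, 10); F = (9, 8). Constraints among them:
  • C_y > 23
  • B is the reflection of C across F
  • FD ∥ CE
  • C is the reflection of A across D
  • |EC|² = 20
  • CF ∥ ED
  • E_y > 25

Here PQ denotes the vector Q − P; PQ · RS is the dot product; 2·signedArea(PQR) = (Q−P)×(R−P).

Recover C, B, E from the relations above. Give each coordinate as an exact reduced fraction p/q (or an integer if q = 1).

B = (8, -8)
C = (10, 24)
E = (6, 26)

1. C_x = 10  [C is the reflection of A across D]
2. C_y = 24  [C is the reflection of A across D]
   → C = (10, 24)
3. B_x = 8  [B is the reflection of C across F]
4. B_y = -8  [B is the reflection of C across F]
   → B = (8, -8)
5. E_x = 6  [CF ∥ ED ∩ FD ∥ CE]
6. E_y = 26  [CF ∥ ED ∩ FD ∥ CE]
   → E = (6, 26)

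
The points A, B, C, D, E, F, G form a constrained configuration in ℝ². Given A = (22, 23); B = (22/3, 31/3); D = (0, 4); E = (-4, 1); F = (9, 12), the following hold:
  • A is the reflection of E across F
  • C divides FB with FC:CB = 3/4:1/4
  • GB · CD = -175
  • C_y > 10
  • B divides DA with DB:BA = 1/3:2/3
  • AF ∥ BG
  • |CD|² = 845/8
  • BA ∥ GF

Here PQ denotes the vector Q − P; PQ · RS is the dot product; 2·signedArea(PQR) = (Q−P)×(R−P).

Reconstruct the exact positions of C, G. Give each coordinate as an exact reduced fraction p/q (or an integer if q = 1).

1. C_x = 31/4  [C divides FB with FC:CB = 3/4:1/4]
2. C_y = 43/4  [C divides FB with FC:CB = 3/4:1/4]
   → C = (31/4, 43/4)
3. G_x = -17/3  [BA ∥ GF ∩ AF ∥ BG]
4. G_y = -2/3  [BA ∥ GF ∩ AF ∥ BG]
   → G = (-17/3, -2/3)

C = (31/4, 43/4)
G = (-17/3, -2/3)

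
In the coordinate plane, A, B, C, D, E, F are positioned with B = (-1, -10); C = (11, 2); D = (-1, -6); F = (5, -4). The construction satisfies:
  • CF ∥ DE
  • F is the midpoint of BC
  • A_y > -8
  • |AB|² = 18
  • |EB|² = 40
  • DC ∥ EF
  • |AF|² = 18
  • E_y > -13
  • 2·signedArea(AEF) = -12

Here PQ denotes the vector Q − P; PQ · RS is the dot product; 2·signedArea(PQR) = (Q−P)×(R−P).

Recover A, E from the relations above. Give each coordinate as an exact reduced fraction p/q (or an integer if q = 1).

A = (2, -7)
E = (-7, -12)

1. E_x = -7  [DC ∥ EF ∩ CF ∥ DE]
2. E_y = -12  [DC ∥ EF ∩ CF ∥ DE]
   → E = (-7, -12)
3. A_x = 2  [line -8·x + 12·y + 100 = 0 ∩ |AB|² = 18]
4. A_y = -7  [line -8·x + 12·y + 100 = 0 ∩ |AB|² = 18]
   → A = (2, -7)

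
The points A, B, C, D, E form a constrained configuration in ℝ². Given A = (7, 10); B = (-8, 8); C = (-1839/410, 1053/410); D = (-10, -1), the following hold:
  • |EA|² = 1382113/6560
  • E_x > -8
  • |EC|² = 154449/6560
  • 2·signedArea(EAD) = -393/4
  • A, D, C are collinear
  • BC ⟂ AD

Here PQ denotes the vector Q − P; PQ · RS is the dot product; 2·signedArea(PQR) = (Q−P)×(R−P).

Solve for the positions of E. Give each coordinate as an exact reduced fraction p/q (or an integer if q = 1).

1. E_x = -11679/1640  [line 11·x + -17·y + 765/4 = 0 ∩ |EC|² = 154449/6560]
2. E_y = 10893/1640  [line 11·x + -17·y + 765/4 = 0 ∩ |EC|² = 154449/6560]
   → E = (-11679/1640, 10893/1640)

E = (-11679/1640, 10893/1640)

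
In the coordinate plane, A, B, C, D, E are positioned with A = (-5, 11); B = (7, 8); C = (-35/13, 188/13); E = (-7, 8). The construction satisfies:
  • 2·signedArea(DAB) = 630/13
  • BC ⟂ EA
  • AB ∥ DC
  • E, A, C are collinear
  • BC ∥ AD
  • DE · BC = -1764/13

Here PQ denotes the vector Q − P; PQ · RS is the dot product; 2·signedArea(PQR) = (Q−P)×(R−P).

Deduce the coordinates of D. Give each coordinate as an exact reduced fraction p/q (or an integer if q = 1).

D = (-191/13, 227/13)

1. D_x = -191/13  [AB ∥ DC ∩ BC ∥ AD]
2. D_y = 227/13  [AB ∥ DC ∩ BC ∥ AD]
   → D = (-191/13, 227/13)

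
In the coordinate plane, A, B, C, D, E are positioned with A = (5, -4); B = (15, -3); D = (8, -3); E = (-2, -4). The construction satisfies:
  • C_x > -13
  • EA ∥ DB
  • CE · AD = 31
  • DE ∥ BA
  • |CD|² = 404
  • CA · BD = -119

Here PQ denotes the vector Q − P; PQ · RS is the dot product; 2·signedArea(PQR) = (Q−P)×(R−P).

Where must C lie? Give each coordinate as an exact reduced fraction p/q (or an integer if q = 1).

1. C_x = -12  [CE · AD = 31 ∩ CA · BD = -119]
2. C_y = -5  [CE · AD = 31 ∩ CA · BD = -119]
   → C = (-12, -5)

C = (-12, -5)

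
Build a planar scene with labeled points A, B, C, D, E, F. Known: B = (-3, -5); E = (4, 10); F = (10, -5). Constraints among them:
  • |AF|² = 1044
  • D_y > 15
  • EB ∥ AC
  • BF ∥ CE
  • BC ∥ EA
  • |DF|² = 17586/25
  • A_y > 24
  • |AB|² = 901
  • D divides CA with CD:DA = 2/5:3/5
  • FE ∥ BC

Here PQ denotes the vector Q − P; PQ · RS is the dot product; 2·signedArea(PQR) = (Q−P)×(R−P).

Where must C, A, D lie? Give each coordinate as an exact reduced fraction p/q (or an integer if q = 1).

A = (-2, 25)
C = (-9, 10)
D = (-31/5, 16)

1. C_x = -9  [BF ∥ CE ∩ FE ∥ BC]
2. C_y = 10  [BF ∥ CE ∩ FE ∥ BC]
   → C = (-9, 10)
3. A_x = -2  [EB ∥ AC ∩ BC ∥ EA]
4. A_y = 25  [EB ∥ AC ∩ BC ∥ EA]
   → A = (-2, 25)
5. D_x = -31/5  [D divides CA with CD:DA = 2/5:3/5]
6. D_y = 16  [D divides CA with CD:DA = 2/5:3/5]
   → D = (-31/5, 16)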